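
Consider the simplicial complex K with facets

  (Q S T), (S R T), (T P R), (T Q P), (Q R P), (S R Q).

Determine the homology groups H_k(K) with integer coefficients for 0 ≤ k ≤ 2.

H_0 ≅ Z,  H_1 = 0,  H_2 ≅ Z.

Take the total order P < Q < R < S < T on the vertex set. Then K (dimension 2) consists of the simplices:

  0-simplices (5): P, Q, R, S, T
  1-simplices (9): PQ, PR, PT, QR, QS, QT, RS, RT, ST
  2-simplices (6): PQR, PQT, PRT, QRS, QST, RST

Hence C_0 ≅ Z^5, C_1 ≅ Z^9, C_2 ≅ Z^6.

Boundary ∂_1: C_1 → C_0 is given by ∂[p,q] = [q] − [p]. For instance
  ∂QT = T − Q.
This gives a 5×9 integer matrix of rank 4; reducing to Smith normal form yields diagonal entries (1,1,1,1).

∂_2: C_2 → C_1 maps a triangle to the signed sum of its edges. For instance
  ∂QST = ST − QT + QS,
  ∂RST = ST − RT + RS.
The resulting 9×6 matrix has rank 5, and its Smith normal form has invariant factors (1,1,1,1,1).

From H_k ≅ ker(∂_k) / im(∂_{k+1}) we obtain:

  H_0: rank C_0 − rank ∂_1 = 5 − 4 = 1, and the invariant factors of ∂_1 are all 1, so H_0 = Z.
  H_1: rank ker ∂_1 − rank ∂_2 = (9 − 4) − 5 = 0, and the invariant factors of ∂_2 are all 1, so H_1 = 0.
  H_2: rank ker ∂_2 − rank ∂_3 = (6 − 5) − 0 = 1, and there is no ∂_3, so H_2 = Z.

As a check, the Euler characteristic is 5 − 9 + 6 = 2, which agrees with 1 − 0 + 1 = 2.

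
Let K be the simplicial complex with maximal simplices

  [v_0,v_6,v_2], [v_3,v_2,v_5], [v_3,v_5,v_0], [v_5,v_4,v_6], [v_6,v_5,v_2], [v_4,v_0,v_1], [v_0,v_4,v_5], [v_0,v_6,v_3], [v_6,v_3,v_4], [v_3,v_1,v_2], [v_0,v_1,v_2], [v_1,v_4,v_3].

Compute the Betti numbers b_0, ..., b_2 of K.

b_0 = 1, b_1 = 0, b_2 = 0.

We work with the vertex ordering v_0 < v_1 < v_2 < v_3 < v_4 < v_5 < v_6. The simplices of K, each written with vertices in increasing order, are:

  0-simplices (7): [v_0], [v_1], [v_2], [v_3], [v_4], [v_5], [v_6]
  1-simplices (18): (18 of them)
  2-simplices (12): (12 of them)

Hence C_0 ≅ Z^7, C_1 ≅ Z^18, C_2 ≅ Z^12.

∂_1: C_1 → C_0 is given by ∂[p,q] = [q] − [p]. For instance
  ∂[v_2,v_6] = [v_6] − [v_2].
The resulting 7×18 matrix has rank 6, and its Smith normal form has invariant factors (1,1,1,1,1,1).

∂_2: C_2 → C_1 maps a triangle to the signed sum of its edges. For instance
  ∂[v_0,v_3,v_6] = [v_3,v_6] − [v_0,v_6] + [v_0,v_3],
  ∂[v_0,v_1,v_4] = [v_1,v_4] − [v_0,v_4] + [v_0,v_1].
The 18×12 boundary matrix has rank 12 and Smith normal form diag(1,1,1,1,1,1,1,1,1,1,1,2).

Reading off H_k = ker ∂_k / im ∂_{k+1}:

  H_0: rank C_0 − rank ∂_1 = 7 − 6 = 1, and the invariant factors of ∂_1 are all 1, so H_0 ≅ Z.
  H_1: rank ker ∂_1 − rank ∂_2 = (18 − 6) − 12 = 0, and ∂_2 has invariant factor 2 > 1, so H_1 ≅ Z/2.
  H_2: rank ker ∂_2 − rank ∂_3 = (12 − 12) − 0 = 0, and there is no ∂_3, so H_2 ≅ 0.

Hence the Betti numbers are b_0 = 1, b_1 = 0, b_2 = 0.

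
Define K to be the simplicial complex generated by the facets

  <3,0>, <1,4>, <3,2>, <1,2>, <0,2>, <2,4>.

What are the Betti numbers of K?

b_0 = 1, b_1 = 2.

Take the total order 0 < 1 < 2 < 3 < 4 on the vertex set. Then K (dimension 1) consists of the simplices:

  0-simplices (5): [0], [1], [2], [3], [4]
  1-simplices (6): [0,2], [0,3], [1,2], [1,4], [2,3], [2,4]

Hence C_0 ≅ Z^5, C_1 ≅ Z^6.

∂_1: C_1 → C_0 sends each edge [p,q] (with p < q) to q − p.
This gives a 5×6 integer matrix of rank 4; reducing to Smith normal form yields diagonal entries (1,1,1,1).

From H_k ≅ ker(∂_k) / im(∂_{k+1}) we obtain:

  H_0: rank C_0 − rank ∂_1 = 5 − 4 = 1, and the invariant factors of ∂_1 are all 1, so H_0 = Z.
  H_1: rank ker ∂_1 − rank ∂_2 = (6 − 4) − 0 = 2, and there is no ∂_2, so H_1 = Z^2.

Hence the Betti numbers are b_0 = 1, b_1 = 2.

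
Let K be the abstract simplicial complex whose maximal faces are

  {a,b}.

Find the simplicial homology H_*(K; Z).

H_0 = Z,  H_1 = 0.

Fix the vertex order a < b and write every simplex with vertices in increasing order. Then dim K = 1 and the simplices of K are:

  0-simplices (2): a, b
  1-simplices (1): ab

giving chain groups C_0 ≅ Z^2, C_1 ≅ Z^1.

Boundary ∂_1: C_1 → C_0 sends each edge [p,q] (with p < q) to q − p. For instance
  ∂ab = b − a.
The 2×1 boundary matrix has rank 1 and Smith normal form diag(1).

Now H_k = ker ∂_k / im ∂_{k+1}, so:

  H_0: rank C_0 − rank ∂_1 = 2 − 1 = 1, and the invariant factors of ∂_1 are all 1, so H_0 ≅ Z.
  H_1: rank ker ∂_1 − rank ∂_2 = (1 − 1) − 0 = 0, and there is no ∂_2, so H_1 ≅ 0.

As a check, the Euler characteristic is 2 − 1 = 1, which agrees with 1 − 0 = 1.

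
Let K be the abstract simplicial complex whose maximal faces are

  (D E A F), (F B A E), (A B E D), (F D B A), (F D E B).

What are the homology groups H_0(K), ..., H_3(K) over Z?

We work with the vertex ordering A < B < D < E < F. The simplices of K, each written with vertices in increasing order, are:

  0-simplices (5): A, B, D, E, F
  1-simplices (10): AB, AD, AE, AF, BD, BE, BF, DE, DF, EF
  2-simplices (10): ABD, ABE, ABF, ADE, ADF, AEF, BDE, BDF, BEF, DEF
  3-simplices (5): ABDE, ABDF, ABEF, ADEF, BDEF

Hence C_0 ≅ Z^5, C_1 ≅ Z^10, C_2 ≅ Z^10, C_3 ≅ Z^5.

∂_1: C_1 → C_0 sends each edge [p,q] (with p < q) to q − p. For instance
  ∂BF = F − B.
The resulting 5×10 matrix has rank 4, and its Smith normal form has invariant factors (1,1,1,1).

The boundary map ∂_2: C_2 → C_1 acts by ∂[p,q,r] = [q,r] − [p,r] + [p,q]. For instance
  ∂AEF = EF − AF + AE,
  ∂ADE = DE − AE + AD.
As a 10×10 matrix over Z this has rank 6, with invariant factors (1,1,1,1,1,1).

The boundary map ∂_3: C_3 → C_2 sends each 3-simplex σ to the alternating sum Σ_i (−1)^i (σ with its i-th vertex removed). For instance
  ∂ABDF = BDF − ADF + ABF − ABD,
  ∂ABDE = BDE − ADE + ABE − ABD.
The resulting 10×5 matrix has rank 4, and its Smith normal form has invariant factors (1,1,1,1).

Reading off H_k = ker ∂_k / im ∂_{k+1}:

  H_0: rank C_0 − rank ∂_1 = 5 − 4 = 1, and the invariant factors of ∂_1 are all 1, so H_0 = Z.
  H_1: rank ker ∂_1 − rank ∂_2 = (10 − 4) − 6 = 0, and the invariant factors of ∂_2 are all 1, so H_1 = 0.
  H_2: rank ker ∂_2 − rank ∂_3 = (10 − 6) − 4 = 0, and the invariant factors of ∂_3 are all 1, so H_2 = 0.
  H_3: rank ker ∂_3 − rank ∂_4 = (5 − 4) − 0 = 1, and there is no ∂_4, so H_3 = Z.

As a check, the Euler characteristic is 5 − 10 + 10 − 5 = 0, which agrees with 1 − 0 + 0 − 1 = 0.

H_0 = Z,  H_1 = 0,  H_2 = 0,  H_3 = Z.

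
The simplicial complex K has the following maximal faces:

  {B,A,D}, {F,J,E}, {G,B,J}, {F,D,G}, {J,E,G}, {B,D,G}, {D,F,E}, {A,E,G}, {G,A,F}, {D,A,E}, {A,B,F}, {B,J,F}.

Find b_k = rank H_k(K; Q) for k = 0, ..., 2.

We work with the vertex ordering A < B < D < E < F < G < J. The simplices of K, each written with vertices in increasing order, are:

  0-simplices (7): A, B, D, E, F, G, J
  1-simplices (18): AB, AD, AE, AF, AG, BD, BF, BG, BJ, DE, DF, DG, EF, EG, EJ, FG, FJ, GJ
  2-simplices (12): ABD, ABF, ADE, AEG, AFG, BDG, BFJ, BGJ, DEF, DFG, EFJ, EGJ

so the chain groups are C_0 ≅ Z^7, C_1 ≅ Z^18, C_2 ≅ Z^12.

∂_1: C_1 → C_0 is given by ∂[p,q] = [q] − [p]. For instance
  ∂AG = G − A.
As a 7×18 matrix over Z this has rank 6, with invariant factors (1,1,1,1,1,1).

∂_2: C_2 → C_1 acts by ∂[p,q,r] = [q,r] − [p,r] + [p,q]. For instance
  ∂ABF = BF − AF + AB,
  ∂DFG = FG − DG + DF.
The resulting 18×12 matrix has rank 12, and its Smith normal form has invariant factors (1,1,1,1,1,1,1,1,1,1,1,2).

Computing H_k = (kernel of ∂_k) / (image of ∂_{k+1}):

  H_0: rank C_0 − rank ∂_1 = 7 − 6 = 1, and the invariant factors of ∂_1 are all 1, so H_0 ≅ Z.
  H_1: rank ker ∂_1 − rank ∂_2 = (18 − 6) − 12 = 0, and ∂_2 has invariant factor 2 > 1, so H_1 ≅ Z/2.
  H_2: rank ker ∂_2 − rank ∂_3 = (12 − 12) − 0 = 0, and there is no ∂_3, so H_2 ≅ 0.

(K is a triangulation of the real projective plane RP^2.)

Hence the Betti numbers are b_0 = 1, b_1 = 0, b_2 = 0.

b_0 = 1, b_1 = 0, b_2 = 0.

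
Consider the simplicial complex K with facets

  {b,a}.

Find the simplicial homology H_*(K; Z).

K has 2 vertices, 1 edge.
rank ∂_0 = 0, rank ∂_1 = 1 ⇒ b_0 = 2 − 0 − 1 = 1; all invariant factors of ∂_1 are 1 so no torsion. So H_0 ≅ Z.
rank ∂_1 = 1, rank ∂_2 = 0 ⇒ b_1 = 1 − 1 − 0 = 0. So H_1 ≅ 0.

H_0 = Z,  H_1 = 0.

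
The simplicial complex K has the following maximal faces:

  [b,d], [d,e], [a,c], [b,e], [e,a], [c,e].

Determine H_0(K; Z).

K has 5 vertices, 6 edges.
rank ∂_0 = 0, rank ∂_1 = 4 ⇒ b_0 = 5 − 0 − 4 = 1; all invariant factors of ∂_1 are 1 so no torsion. So H_0 = Z.

H_0 ≅ Z.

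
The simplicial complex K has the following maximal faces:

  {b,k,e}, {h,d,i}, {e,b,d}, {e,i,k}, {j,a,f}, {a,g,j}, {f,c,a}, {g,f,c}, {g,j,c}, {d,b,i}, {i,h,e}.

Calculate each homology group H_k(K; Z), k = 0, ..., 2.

Order the vertices as a < b < c < d < e < f < g < h < i < j < k. Listing each simplex with vertices in this order, K has dimension 2 with simplices:

  0-simplices (11): a, b, c, d, e, f, g, h, i, j, k
  1-simplices (22): ac, af, ag, aj, bd, be, bi, bk, cf, cg, cj, de, dh, di, eh, ei, ek, fg, fj, gj, hi, ik
  2-simplices (11): acf, afj, agj, bde, bdi, bek, cfg, cgj, dhi, ehi, eik

so the chain groups are C_0 ≅ Z^11, C_1 ≅ Z^22, C_2 ≅ Z^11.

The boundary map ∂_1: C_1 → C_0 is given by ∂[p,q] = [q] − [p]. For instance
  ∂bd = d − b.
The resulting 11×22 matrix has rank 9, and its Smith normal form has invariant factors (1,1,1,1,1,1,1,1,1).

Boundary ∂_2: C_2 → C_1 maps a triangle to the signed sum of its edges. For instance
  ∂afj = fj − aj + af,
  ∂cfg = fg − cg + cf.
The resulting 22×11 matrix has rank 11, and its Smith normal form has invariant factors (1,1,1,1,1,1,1,1,1,1,1).

Now H_k = ker ∂_k / im ∂_{k+1}, so:

  H_0: rank C_0 − rank ∂_1 = 11 − 9 = 2, and the invariant factors of ∂_1 are all 1, so H_0 = Z^2.
  H_1: rank ker ∂_1 − rank ∂_2 = (22 − 9) − 11 = 2, and the invariant factors of ∂_2 are all 1, so H_1 = Z^2.
  H_2: rank ker ∂_2 − rank ∂_3 = (11 − 11) − 0 = 0, and there is no ∂_3, so H_2 = 0.

H_0 ≅ Z^2,  H_1 ≅ Z^2,  H_2 = 0.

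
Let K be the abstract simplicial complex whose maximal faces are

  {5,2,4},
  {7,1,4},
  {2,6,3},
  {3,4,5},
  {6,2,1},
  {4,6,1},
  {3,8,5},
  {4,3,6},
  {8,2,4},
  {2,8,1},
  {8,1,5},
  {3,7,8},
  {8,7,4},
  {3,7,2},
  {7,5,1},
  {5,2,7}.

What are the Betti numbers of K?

b_0 = 1, b_1 = 2, b_2 = 1.

K has 8 vertices, 24 edges, 16 triangles.
rank ∂_0 = 0, rank ∂_1 = 7 ⇒ b_0 = 8 − 0 − 7 = 1; all invariant factors of ∂_1 are 1 so no torsion. So H_0 = Z.
rank ∂_1 = 7, rank ∂_2 = 15 ⇒ b_1 = 24 − 7 − 15 = 2; all invariant factors of ∂_2 are 1 so no torsion. So H_1 = Z^2.
rank ∂_2 = 15, rank ∂_3 = 0 ⇒ b_2 = 16 − 15 − 0 = 1. So H_2 = Z.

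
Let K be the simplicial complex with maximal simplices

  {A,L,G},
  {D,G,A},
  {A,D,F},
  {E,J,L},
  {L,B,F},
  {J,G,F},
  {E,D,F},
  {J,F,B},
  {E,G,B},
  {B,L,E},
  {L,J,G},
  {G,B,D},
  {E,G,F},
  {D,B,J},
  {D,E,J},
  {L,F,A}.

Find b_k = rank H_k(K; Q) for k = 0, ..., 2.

b_0 = 1, b_1 = 2, b_2 = 1.

We work with the vertex ordering A < B < D < E < F < G < J < L. The simplices of K, each written with vertices in increasing order, are:

  0-simplices (8): A, B, D, E, F, G, J, L
  1-simplices (24): AD, AF, AG, AL, BD, BE, BF, BG, BJ, BL, DE, DF, DG, DJ, EF, EG, EJ, EL, FG, FJ, FL, GJ, GL, JL
  2-simplices (16): ADF, ADG, AFL, AGL, BDG, BDJ, BEG, BEL, BFJ, BFL, DEF, DEJ, EFG, EJL, FGJ, GJL

so the chain groups are C_0 ≅ Z^8, C_1 ≅ Z^24, C_2 ≅ Z^16.

∂_1: C_1 → C_0 sends each edge [p,q] (with p < q) to q − p. For instance
  ∂BG = G − B.
The 8×24 boundary matrix has rank 7 and Smith normal form diag(1,1,1,1,1,1,1).

The boundary map ∂_2: C_2 → C_1 maps a triangle to the signed sum of its edges. For instance
  ∂GJL = JL − GL + GJ,
  ∂BFJ = FJ − BJ + BF.
As a 24×16 matrix over Z this has rank 15, with invariant factors (1,1,1,1,1,1,1,1,1,1,1,1,1,1,1).

Now H_k = ker ∂_k / im ∂_{k+1}, so:

  H_0: rank C_0 − rank ∂_1 = 8 − 7 = 1, and the invariant factors of ∂_1 are all 1, so H_0 = Z.
  H_1: rank ker ∂_1 − rank ∂_2 = (24 − 7) − 15 = 2, and the invariant factors of ∂_2 are all 1, so H_1 = Z^2.
  H_2: rank ker ∂_2 − rank ∂_3 = (16 − 15) − 0 = 1, and there is no ∂_3, so H_2 = Z.

(K is a triangulation of the torus T^2.)

Hence the Betti numbers are b_0 = 1, b_1 = 2, b_2 = 1.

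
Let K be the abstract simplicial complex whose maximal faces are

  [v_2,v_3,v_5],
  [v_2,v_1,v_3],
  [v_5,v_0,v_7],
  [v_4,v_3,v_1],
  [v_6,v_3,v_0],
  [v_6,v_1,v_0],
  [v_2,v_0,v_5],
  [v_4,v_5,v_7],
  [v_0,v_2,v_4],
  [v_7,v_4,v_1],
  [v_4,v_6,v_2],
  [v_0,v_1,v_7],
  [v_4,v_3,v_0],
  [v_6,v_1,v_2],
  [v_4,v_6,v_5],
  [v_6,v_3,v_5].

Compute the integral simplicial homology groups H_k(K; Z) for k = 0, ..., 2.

H_0 = Z,  H_1 = Z^2,  H_2 = Z.

Order the vertices as v_0 < v_1 < v_2 < v_3 < v_4 < v_5 < v_6 < v_7. Listing each simplex with vertices in this order, K has dimension 2 with simplices:

  0-simplices (8): [v_0], [v_1], [v_2], [v_3], [v_4], [v_5], [v_6], [v_7]
  1-simplices (24): (24 of them)
  2-simplices (16): (16 of them)

giving chain groups C_0 ≅ Z^8, C_1 ≅ Z^24, C_2 ≅ Z^16.

The boundary map ∂_1: C_1 → C_0 sends each edge [p,q] (with p < q) to q − p.
The 8×24 boundary matrix has rank 7 and Smith normal form diag(1,1,1,1,1,1,1).

The boundary map ∂_2: C_2 → C_1 acts by ∂[p,q,r] = [q,r] − [p,r] + [p,q]. For instance
  ∂[v_4,v_5,v_6] = [v_5,v_6] − [v_4,v_6] + [v_4,v_5],
  ∂[v_0,v_1,v_6] = [v_1,v_6] − [v_0,v_6] + [v_0,v_1].
The 24×16 boundary matrix has rank 15 and Smith normal form diag(1,1,1,1,1,1,1,1,1,1,1,1,1,1,1).

Computing H_k = (kernel of ∂_k) / (image of ∂_{k+1}):

  H_0: rank C_0 − rank ∂_1 = 8 − 7 = 1, and the invariant factors of ∂_1 are all 1, so H_0 = Z.
  H_1: rank ker ∂_1 − rank ∂_2 = (24 − 7) − 15 = 2, and the invariant factors of ∂_2 are all 1, so H_1 = Z^2.
  H_2: rank ker ∂_2 − rank ∂_3 = (16 − 15) − 0 = 1, and there is no ∂_3, so H_2 = Z.

As a check, the Euler characteristic is 8 − 24 + 16 = 0, which agrees with 1 − 2 + 1 = 0.
(K is a triangulation of the torus T^2.)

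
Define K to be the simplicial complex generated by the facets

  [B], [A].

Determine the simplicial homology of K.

Fix the vertex order A < B and write every simplex with vertices in increasing order. Then dim K = 0 and the simplices of K are:

  0-simplices (2): A, B

Hence C_0 ≅ Z^2.

Now H_k = ker ∂_k / im ∂_{k+1}, so:

  H_0: rank C_0 − rank ∂_1 = 2 − 0 = 2, and there is no ∂_1, so H_0 = Z^2.

H_0 = Z^2.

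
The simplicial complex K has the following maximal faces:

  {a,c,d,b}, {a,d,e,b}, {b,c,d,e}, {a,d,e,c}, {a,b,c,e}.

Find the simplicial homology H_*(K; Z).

Take the total order a < b < c < d < e on the vertex set. Then K (dimension 3) consists of the simplices:

  0-simplices (5): a, b, c, d, e
  1-simplices (10): ab, ac, ad, ae, bc, bd, be, cd, ce, de
  2-simplices (10): abc, abd, abe, acd, ace, ade, bcd, bce, bde, cde
  3-simplices (5): abcd, abce, abde, acde, bcde

so the chain groups are C_0 ≅ Z^5, C_1 ≅ Z^10, C_2 ≅ Z^10, C_3 ≅ Z^5.

Boundary ∂_1: C_1 → C_0 maps an edge to its endpoints' difference, ∂[p,q] = q − p. For instance
  ∂ae = e − a.
This gives a 5×10 integer matrix of rank 4; reducing to Smith normal form yields diagonal entries (1,1,1,1).

Boundary ∂_2: C_2 → C_1 maps a triangle to the signed sum of its edges. For instance
  ∂ace = ce − ae + ac,
  ∂bcd = cd − bd + bc.
This gives a 10×10 integer matrix of rank 6; reducing to Smith normal form yields diagonal entries (1,1,1,1,1,1).

∂_3: C_3 → C_2 sends each 3-simplex σ to the alternating sum Σ_i (−1)^i (σ with its i-th vertex removed). For instance
  ∂acde = cde − ade + ace − acd,
  ∂abce = bce − ace + abe − abc.
The 10×5 boundary matrix has rank 4 and Smith normal form diag(1,1,1,1).

Reading off H_k = ker ∂_k / im ∂_{k+1}:

  H_0: rank C_0 − rank ∂_1 = 5 − 4 = 1, and the invariant factors of ∂_1 are all 1, so H_0 ≅ Z.
  H_1: rank ker ∂_1 − rank ∂_2 = (10 − 4) − 6 = 0, and the invariant factors of ∂_2 are all 1, so H_1 ≅ 0.
  H_2: rank ker ∂_2 − rank ∂_3 = (10 − 6) − 4 = 0, and the invariant factors of ∂_3 are all 1, so H_2 ≅ 0.
  H_3: rank ker ∂_3 − rank ∂_4 = (5 − 4) − 0 = 1, and there is no ∂_4, so H_3 ≅ Z.

H_0 = Z,  H_1 = 0,  H_2 = 0,  H_3 = Z.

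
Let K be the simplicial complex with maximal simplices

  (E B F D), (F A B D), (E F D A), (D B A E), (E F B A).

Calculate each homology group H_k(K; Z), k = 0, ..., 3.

Order the vertices as A < B < D < E < F. Listing each simplex with vertices in this order, K has dimension 3 with simplices:

  0-simplices (5): A, B, D, E, F
  1-simplices (10): AB, AD, AE, AF, BD, BE, BF, DE, DF, EF
  2-simplices (10): ABD, ABE, ABF, ADE, ADF, AEF, BDE, BDF, BEF, DEF
  3-simplices (5): ABDE, ABDF, ABEF, ADEF, BDEF

so the chain groups are C_0 ≅ Z^5, C_1 ≅ Z^10, C_2 ≅ Z^10, C_3 ≅ Z^5.

∂_1: C_1 → C_0 maps an edge to its endpoints' difference, ∂[p,q] = q − p.
The resulting 5×10 matrix has rank 4, and its Smith normal form has invariant factors (1,1,1,1).

Boundary ∂_2: C_2 → C_1 sends each 2-simplex [p,q,r] to [q,r] − [p,r] + [p,q]. For instance
  ∂ADE = DE − AE + AD,
  ∂BDF = DF − BF + BD.
As a 10×10 matrix over Z this has rank 6, with invariant factors (1,1,1,1,1,1).

Boundary ∂_3: C_3 → C_2 sends each 3-simplex σ to the alternating sum Σ_i (−1)^i (σ with its i-th vertex removed). For instance
  ∂ABDF = BDF − ADF + ABF − ABD,
  ∂ADEF = DEF − AEF + ADF − ADE.
The resulting 10×5 matrix has rank 4, and its Smith normal form has invariant factors (1,1,1,1).

From H_k ≅ ker(∂_k) / im(∂_{k+1}) we obtain:

  H_0: rank C_0 − rank ∂_1 = 5 − 4 = 1, and the invariant factors of ∂_1 are all 1, so H_0 ≅ Z.
  H_1: rank ker ∂_1 − rank ∂_2 = (10 − 4) − 6 = 0, and the invariant factors of ∂_2 are all 1, so H_1 ≅ 0.
  H_2: rank ker ∂_2 − rank ∂_3 = (10 − 6) − 4 = 0, and the invariant factors of ∂_3 are all 1, so H_2 ≅ 0.
  H_3: rank ker ∂_3 − rank ∂_4 = (5 − 4) − 0 = 1, and there is no ∂_4, so H_3 ≅ Z.

H_0 = Z,  H_1 = 0,  H_2 = 0,  H_3 = Z.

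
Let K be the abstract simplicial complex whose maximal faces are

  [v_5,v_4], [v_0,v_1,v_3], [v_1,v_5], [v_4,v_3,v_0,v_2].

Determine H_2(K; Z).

H_2 ≅ 0.

Order the vertices as v_0 < v_1 < v_2 < v_3 < v_4 < v_5. Listing each simplex with vertices in this order, K has dimension 3 with simplices:

  0-simplices (6): [v_0], [v_1], [v_2], [v_3], [v_4], [v_5]
  1-simplices (10): [v_0,v_1], [v_0,v_2], [v_0,v_3], [v_0,v_4], [v_1,v_3], [v_1,v_5], [v_2,v_3], [v_2,v_4], [v_3,v_4], [v_4,v_5]
  2-simplices (5): [v_0,v_1,v_3], [v_0,v_2,v_3], [v_0,v_2,v_4], [v_0,v_3,v_4], [v_2,v_3,v_4]
  3-simplices (1): [v_0,v_2,v_3,v_4]

giving chain groups C_0 ≅ Z^6, C_1 ≅ Z^10, C_2 ≅ Z^5, C_3 ≅ Z^1.

Boundary ∂_1: C_1 → C_0 is given by ∂[p,q] = [q] − [p].
The 6×10 boundary matrix has rank 5 and Smith normal form diag(1,1,1,1,1).

∂_2: C_2 → C_1 acts by ∂[p,q,r] = [q,r] − [p,r] + [p,q]. For instance
  ∂[v_0,v_3,v_4] = [v_3,v_4] − [v_0,v_4] + [v_0,v_3],
  ∂[v_0,v_2,v_3] = [v_2,v_3] − [v_0,v_3] + [v_0,v_2].
The 10×5 boundary matrix has rank 4 and Smith normal form diag(1,1,1,1).

Boundary ∂_3: C_3 → C_2 sends each 3-simplex σ to the alternating sum Σ_i (−1)^i (σ with its i-th vertex removed). For instance
  ∂[v_0,v_2,v_3,v_4] = [v_2,v_3,v_4] − [v_0,v_3,v_4] + [v_0,v_2,v_4] − [v_0,v_2,v_3].
This gives a 5×1 integer matrix of rank 1; reducing to Smith normal form yields diagonal entries (1).

Reading off H_k = ker ∂_k / im ∂_{k+1}:

  H_2: rank ker ∂_2 − rank ∂_3 = (5 − 4) − 1 = 0, and the invariant factors of ∂_3 are all 1, so H_2 = 0.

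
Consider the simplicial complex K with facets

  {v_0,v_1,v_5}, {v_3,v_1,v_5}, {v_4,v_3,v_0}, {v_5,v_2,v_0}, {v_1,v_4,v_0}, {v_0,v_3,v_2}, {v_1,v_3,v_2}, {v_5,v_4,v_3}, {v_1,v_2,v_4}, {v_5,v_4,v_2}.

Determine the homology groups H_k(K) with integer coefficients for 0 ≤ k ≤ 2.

Take the total order v_0 < v_1 < v_2 < v_3 < v_4 < v_5 on the vertex set. Then K (dimension 2) consists of the simplices:

  0-simplices (6): [v_0], [v_1], [v_2], [v_3], [v_4], [v_5]
  1-simplices (15): (15 of them)
  2-simplices (10): [v_0,v_1,v_4], [v_0,v_1,v_5], [v_0,v_2,v_3], [v_0,v_2,v_5], [v_0,v_3,v_4], [v_1,v_2,v_3], [v_1,v_2,v_4], [v_1,v_3,v_5], [v_2,v_4,v_5], [v_3,v_4,v_5]

Hence C_0 ≅ Z^6, C_1 ≅ Z^15, C_2 ≅ Z^10.

The boundary map ∂_1: C_1 → C_0 sends each edge [p,q] (with p < q) to q − p. For instance
  ∂[v_2,v_3] = [v_3] − [v_2].
The 6×15 boundary matrix has rank 5 and Smith normal form diag(1,1,1,1,1).

Boundary ∂_2: C_2 → C_1 maps a triangle to the signed sum of its edges. For instance
  ∂[v_1,v_2,v_4] = [v_2,v_4] − [v_1,v_4] + [v_1,v_2],
  ∂[v_1,v_3,v_5] = [v_3,v_5] − [v_1,v_5] + [v_1,v_3].
This gives a 15×10 integer matrix of rank 10; reducing to Smith normal form yields diagonal entries (1,1,1,1,1,1,1,1,1,2).

Computing H_k = (kernel of ∂_k) / (image of ∂_{k+1}):

  H_0: rank C_0 − rank ∂_1 = 6 − 5 = 1, and the invariant factors of ∂_1 are all 1, so H_0 ≅ Z.
  H_1: rank ker ∂_1 − rank ∂_2 = (15 − 5) − 10 = 0, and ∂_2 has invariant factor 2 > 1, so H_1 ≅ Z/2.
  H_2: rank ker ∂_2 − rank ∂_3 = (10 − 10) − 0 = 0, and there is no ∂_3, so H_2 ≅ 0.

H_0 ≅ Z,  H_1 ≅ Z/2,  H_2 = 0.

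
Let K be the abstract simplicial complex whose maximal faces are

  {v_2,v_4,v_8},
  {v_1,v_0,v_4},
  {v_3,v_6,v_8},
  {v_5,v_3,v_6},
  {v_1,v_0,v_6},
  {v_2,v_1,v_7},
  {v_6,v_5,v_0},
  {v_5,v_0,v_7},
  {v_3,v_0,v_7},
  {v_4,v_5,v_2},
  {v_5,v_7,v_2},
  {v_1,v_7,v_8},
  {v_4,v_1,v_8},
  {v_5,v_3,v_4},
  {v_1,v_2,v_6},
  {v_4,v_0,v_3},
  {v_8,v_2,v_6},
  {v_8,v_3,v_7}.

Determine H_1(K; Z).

H_1 = Z × Z/2.

Take the total order v_0 < v_1 < v_2 < v_3 < v_4 < v_5 < v_6 < v_7 < v_8 on the vertex set. Then K (dimension 2) consists of the simplices:

  0-simplices (9): [v_0], [v_1], [v_2], [v_3], [v_4], [v_5], [v_6], [v_7], [v_8]
  1-simplices (27): (27 of them)
  2-simplices (18): (18 of them)

giving chain groups C_0 ≅ Z^9, C_1 ≅ Z^27, C_2 ≅ Z^18.

∂_1: C_1 → C_0 maps an edge to its endpoints' difference, ∂[p,q] = q − p.
The resulting 9×27 matrix has rank 8, and its Smith normal form has invariant factors (1,1,1,1,1,1,1,1).

The boundary map ∂_2: C_2 → C_1 acts by ∂[p,q,r] = [q,r] − [p,r] + [p,q]. For instance
  ∂[v_0,v_3,v_7] = [v_3,v_7] − [v_0,v_7] + [v_0,v_3],
  ∂[v_2,v_4,v_8] = [v_4,v_8] − [v_2,v_8] + [v_2,v_4].
The resulting 27×18 matrix has rank 18, and its Smith normal form has invariant factors (1,1,1,1,1,1,1,1,1,1,1,1,1,1,1,1,1,2).

Now H_k = ker ∂_k / im ∂_{k+1}, so:

  H_1: rank ker ∂_1 − rank ∂_2 = (27 − 8) − 18 = 1, and ∂_2 has invariant factor 2 > 1, so H_1 ≅ Z × Z/2.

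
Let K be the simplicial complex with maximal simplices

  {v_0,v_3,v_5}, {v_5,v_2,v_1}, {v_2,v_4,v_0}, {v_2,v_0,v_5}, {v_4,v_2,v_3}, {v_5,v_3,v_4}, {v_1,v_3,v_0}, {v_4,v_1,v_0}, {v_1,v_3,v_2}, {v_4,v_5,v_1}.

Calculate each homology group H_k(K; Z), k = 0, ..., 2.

H_0 = Z,  H_1 = Z/2Z,  H_2 = 0.

We work with the vertex ordering v_0 < v_1 < v_2 < v_3 < v_4 < v_5. The simplices of K, each written with vertices in increasing order, are:

  0-simplices (6): [v_0], [v_1], [v_2], [v_3], [v_4], [v_5]
  1-simplices (15): (15 of them)
  2-simplices (10): [v_0,v_1,v_3], [v_0,v_1,v_4], [v_0,v_2,v_4], [v_0,v_2,v_5], [v_0,v_3,v_5], [v_1,v_2,v_3], [v_1,v_2,v_5], [v_1,v_4,v_5], [v_2,v_3,v_4], [v_3,v_4,v_5]

so the chain groups are C_0 ≅ Z^6, C_1 ≅ Z^15, C_2 ≅ Z^10.

Boundary ∂_1: C_1 → C_0 is given by ∂[p,q] = [q] − [p]. For instance
  ∂[v_0,v_5] = [v_5] − [v_0].
The 6×15 boundary matrix has rank 5 and Smith normal form diag(1,1,1,1,1).

The boundary map ∂_2: C_2 → C_1 acts by ∂[p,q,r] = [q,r] − [p,r] + [p,q]. For instance
  ∂[v_1,v_2,v_3] = [v_2,v_3] − [v_1,v_3] + [v_1,v_2],
  ∂[v_3,v_4,v_5] = [v_4,v_5] − [v_3,v_5] + [v_3,v_4].
This gives a 15×10 integer matrix of rank 10; reducing to Smith normal form yields diagonal entries (1,1,1,1,1,1,1,1,1,2).

Now H_k = ker ∂_k / im ∂_{k+1}, so:

  H_0: rank C_0 − rank ∂_1 = 6 − 5 = 1, and the invariant factors of ∂_1 are all 1, so H_0 ≅ Z.
  H_1: rank ker ∂_1 − rank ∂_2 = (15 − 5) − 10 = 0, and ∂_2 has invariant factor 2 > 1, so H_1 ≅ Z/2Z.
  H_2: rank ker ∂_2 − rank ∂_3 = (10 − 10) − 0 = 0, and there is no ∂_3, so H_2 ≅ 0.

(K is a triangulation of the real projective plane RP^2.)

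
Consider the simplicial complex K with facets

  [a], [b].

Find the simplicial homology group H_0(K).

We work with the vertex ordering a < b. The simplices of K, each written with vertices in increasing order, are:

  0-simplices (2): a, b

Hence C_0 ≅ Z^2.

Now H_k = ker ∂_k / im ∂_{k+1}, so:

  H_0: rank C_0 − rank ∂_1 = 2 − 0 = 2, and there is no ∂_1, so H_0 ≅ Z^2.

H_0 ≅ Z^2.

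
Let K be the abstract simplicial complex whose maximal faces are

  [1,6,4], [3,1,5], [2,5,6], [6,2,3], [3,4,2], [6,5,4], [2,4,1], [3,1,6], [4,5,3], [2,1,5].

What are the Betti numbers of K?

b_0 = 1, b_1 = 0, b_2 = 0.

Take the total order 1 < 2 < 3 < 4 < 5 < 6 on the vertex set. Then K (dimension 2) consists of the simplices:

  0-simplices (6): [1], [2], [3], [4], [5], [6]
  1-simplices (15): [1,2], [1,3], [1,4], [1,5], [1,6], [2,3], [2,4], [2,5], [2,6], [3,4], [3,5], [3,6], [4,5], [4,6], [5,6]
  2-simplices (10): [1,2,4], [1,2,5], [1,3,5], [1,3,6], [1,4,6], [2,3,4], [2,3,6], [2,5,6], [3,4,5], [4,5,6]

giving chain groups C_0 ≅ Z^6, C_1 ≅ Z^15, C_2 ≅ Z^10.

The boundary map ∂_1: C_1 → C_0 is given by ∂[p,q] = [q] − [p]. For instance
  ∂[3,6] = [6] − [3].
This gives a 6×15 integer matrix of rank 5; reducing to Smith normal form yields diagonal entries (1,1,1,1,1).

Boundary ∂_2: C_2 → C_1 sends each 2-simplex [p,q,r] to [q,r] − [p,r] + [p,q]. For instance
  ∂[1,2,4] = [2,4] − [1,4] + [1,2],
  ∂[3,4,5] = [4,5] − [3,5] + [3,4].
This gives a 15×10 integer matrix of rank 10; reducing to Smith normal form yields diagonal entries (1,1,1,1,1,1,1,1,1,2).

Reading off H_k = ker ∂_k / im ∂_{k+1}:

  H_0: rank C_0 − rank ∂_1 = 6 − 5 = 1, and the invariant factors of ∂_1 are all 1, so H_0 ≅ Z.
  H_1: rank ker ∂_1 − rank ∂_2 = (15 − 5) − 10 = 0, and ∂_2 has invariant factor 2 > 1, so H_1 ≅ Z/2.
  H_2: rank ker ∂_2 − rank ∂_3 = (10 − 10) − 0 = 0, and there is no ∂_3, so H_2 ≅ 0.

As a check, the Euler characteristic is 6 − 15 + 10 = 1, which agrees with 1 − 0 + 0 = 1.

Hence the Betti numbers are b_0 = 1, b_1 = 0, b_2 = 0.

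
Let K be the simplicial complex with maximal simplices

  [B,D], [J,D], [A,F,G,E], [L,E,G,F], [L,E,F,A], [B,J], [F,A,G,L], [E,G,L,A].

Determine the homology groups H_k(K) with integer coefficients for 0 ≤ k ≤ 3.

Take the total order A < B < D < E < F < G < J < L on the vertex set. Then K (dimension 3) consists of the simplices:

  0-simplices (8): A, B, D, E, F, G, J, L
  1-simplices (13): AE, AF, AG, AL, BD, BJ, DJ, EF, EG, EL, FG, FL, GL
  2-simplices (10): AEF, AEG, AEL, AFG, AFL, AGL, EFG, EFL, EGL, FGL
  3-simplices (5): AEFG, AEFL, AEGL, AFGL, EFGL

so the chain groups are C_0 ≅ Z^8, C_1 ≅ Z^13, C_2 ≅ Z^10, C_3 ≅ Z^5.

Boundary ∂_1: C_1 → C_0 is given by ∂[p,q] = [q] − [p]. For instance
  ∂EL = L − E.
The resulting 8×13 matrix has rank 6, and its Smith normal form has invariant factors (1,1,1,1,1,1).

∂_2: C_2 → C_1 sends each 2-simplex [p,q,r] to [q,r] − [p,r] + [p,q]. For instance
  ∂EFL = FL − EL + EF,
  ∂AEL = EL − AL + AE.
The 13×10 boundary matrix has rank 6 and Smith normal form diag(1,1,1,1,1,1).

The boundary map ∂_3: C_3 → C_2 sends each 3-simplex σ to the alternating sum Σ_i (−1)^i (σ with its i-th vertex removed). For instance
  ∂AEGL = EGL − AGL + AEL − AEG,
  ∂AFGL = FGL − AGL + AFL − AFG.
The 10×5 boundary matrix has rank 4 and Smith normal form diag(1,1,1,1).

From H_k ≅ ker(∂_k) / im(∂_{k+1}) we obtain:

  H_0: rank C_0 − rank ∂_1 = 8 − 6 = 2, and the invariant factors of ∂_1 are all 1, so H_0 ≅ Z^2.
  H_1: rank ker ∂_1 − rank ∂_2 = (13 − 6) − 6 = 1, and the invariant factors of ∂_2 are all 1, so H_1 ≅ Z.
  H_2: rank ker ∂_2 − rank ∂_3 = (10 − 6) − 4 = 0, and the invariant factors of ∂_3 are all 1, so H_2 ≅ 0.
  H_3: rank ker ∂_3 − rank ∂_4 = (5 − 4) − 0 = 1, and there is no ∂_4, so H_3 ≅ Z.

H_0 ≅ Z^2,  H_1 ≅ Z,  H_2 = 0,  H_3 ≅ Z.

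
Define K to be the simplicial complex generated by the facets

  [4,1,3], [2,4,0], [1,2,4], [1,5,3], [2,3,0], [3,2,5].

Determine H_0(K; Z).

H_0 ≅ Z.

Fix the vertex order 0 < 1 < 2 < 3 < 4 < 5 and write every simplex with vertices in increasing order. Then dim K = 2 and the simplices of K are:

  0-simplices (6): [0], [1], [2], [3], [4], [5]
  1-simplices (12): [0,2], [0,3], [0,4], [1,2], [1,3], [1,4], [1,5], [2,3], [2,4], [2,5], [3,4], [3,5]
  2-simplices (6): [0,2,3], [0,2,4], [1,2,4], [1,3,4], [1,3,5], [2,3,5]

Hence C_0 ≅ Z^6, C_1 ≅ Z^12, C_2 ≅ Z^6.

Boundary ∂_1: C_1 → C_0 maps an edge to its endpoints' difference, ∂[p,q] = q − p.
This gives a 6×12 integer matrix of rank 5; reducing to Smith normal form yields diagonal entries (1,1,1,1,1).

∂_2: C_2 → C_1 sends each 2-simplex [p,q,r] to [q,r] − [p,r] + [p,q]. For instance
  ∂[1,2,4] = [2,4] − [1,4] + [1,2],
  ∂[2,3,5] = [3,5] − [2,5] + [2,3].
The resulting 12×6 matrix has rank 6, and its Smith normal form has invariant factors (1,1,1,1,1,1).

Computing H_k = (kernel of ∂_k) / (image of ∂_{k+1}):

  H_0: rank C_0 − rank ∂_1 = 6 − 5 = 1, and the invariant factors of ∂_1 are all 1, so H_0 = Z.

(K is a triangulation of the cylinder S^1 x I.)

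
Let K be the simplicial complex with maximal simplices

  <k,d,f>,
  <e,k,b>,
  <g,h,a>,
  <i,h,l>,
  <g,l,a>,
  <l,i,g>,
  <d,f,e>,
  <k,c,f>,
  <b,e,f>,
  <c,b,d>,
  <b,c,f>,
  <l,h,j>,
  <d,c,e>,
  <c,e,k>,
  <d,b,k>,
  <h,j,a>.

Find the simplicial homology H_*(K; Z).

H_0 = Z^2,  H_1 = Z ⊕ Z/2Z,  H_2 = 0.

Fix the vertex order a < b < c < d < e < f < g < h < i < j < k < l and write every simplex with vertices in increasing order. Then dim K = 2 and the simplices of K are:

  0-simplices (12): a, b, c, d, e, f, g, h, i, j, k, l
  1-simplices (27): ag, ah, aj, al, bc, bd, be, bf, bk, cd, ce, cf, ck, de, df, dk, ef, ek, fk, gh, gi, gl, hi, hj, hl, il, jl
  2-simplices (16): agh, agl, ahj, bcd, bcf, bdk, bef, bek, cde, cek, cfk, def, dfk, gil, hil, hjl

so the chain groups are C_0 ≅ Z^12, C_1 ≅ Z^27, C_2 ≅ Z^16.

∂_1: C_1 → C_0 is given by ∂[p,q] = [q] − [p].
As a 12×27 matrix over Z this has rank 10, with invariant factors (1,1,1,1,1,1,1,1,1,1).

The boundary map ∂_2: C_2 → C_1 sends each 2-simplex [p,q,r] to [q,r] − [p,r] + [p,q]. For instance
  ∂cde = de − ce + cd,
  ∂ahj = hj − aj + ah.
This gives a 27×16 integer matrix of rank 16; reducing to Smith normal form yields diagonal entries (1,1,1,1,1,1,1,1,1,1,1,1,1,1,1,2).

Computing H_k = (kernel of ∂_k) / (image of ∂_{k+1}):

  H_0: rank C_0 − rank ∂_1 = 12 − 10 = 2, and the invariant factors of ∂_1 are all 1, so H_0 ≅ Z^2.
  H_1: rank ker ∂_1 − rank ∂_2 = (27 − 10) − 16 = 1, and ∂_2 has invariant factor 2 > 1, so H_1 ≅ Z ⊕ Z/2Z.
  H_2: rank ker ∂_2 − rank ∂_3 = (16 − 16) − 0 = 0, and there is no ∂_3, so H_2 ≅ 0.

As a check, the Euler characteristic is 12 − 27 + 16 = 1, which agrees with 2 − 1 + 0 = 1.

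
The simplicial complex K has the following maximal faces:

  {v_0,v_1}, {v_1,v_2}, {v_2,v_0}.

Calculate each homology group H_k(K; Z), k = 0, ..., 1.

Order the vertices as v_0 < v_1 < v_2. Listing each simplex with vertices in this order, K has dimension 1 with simplices:

  0-simplices (3): [v_0], [v_1], [v_2]
  1-simplices (3): [v_0,v_1], [v_0,v_2], [v_1,v_2]

so the chain groups are C_0 ≅ Z^3, C_1 ≅ Z^3.

The boundary map ∂_1: C_1 → C_0 sends each edge [p,q] (with p < q) to q − p. For instance
  ∂[v_0,v_1] = [v_1] − [v_0].
The resulting 3×3 matrix has rank 2, and its Smith normal form has invariant factors (1,1).

Now H_k = ker ∂_k / im ∂_{k+1}, so:

  H_0: rank C_0 − rank ∂_1 = 3 − 2 = 1, and the invariant factors of ∂_1 are all 1, so H_0 ≅ Z.
  H_1: rank ker ∂_1 − rank ∂_2 = (3 − 2) − 0 = 1, and there is no ∂_2, so H_1 ≅ Z.

H_0 ≅ Z,  H_1 ≅ Z.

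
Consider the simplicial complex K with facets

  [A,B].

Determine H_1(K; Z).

H_1 ≅ 0.

K has 2 vertices, 1 edge.
rank ∂_1 = 1, rank ∂_2 = 0 ⇒ b_1 = 1 − 1 − 0 = 0. So H_1 = 0.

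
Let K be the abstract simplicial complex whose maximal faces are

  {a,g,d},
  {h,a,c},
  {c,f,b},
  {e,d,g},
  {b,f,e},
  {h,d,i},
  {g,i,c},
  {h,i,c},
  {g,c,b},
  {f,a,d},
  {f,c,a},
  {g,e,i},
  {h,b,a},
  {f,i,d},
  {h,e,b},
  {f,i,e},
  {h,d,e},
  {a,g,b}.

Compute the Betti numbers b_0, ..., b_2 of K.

K has 9 vertices, 27 edges, 18 triangles.
rank ∂_0 = 0, rank ∂_1 = 8 ⇒ b_0 = 9 − 0 − 8 = 1; all invariant factors of ∂_1 are 1 so no torsion. So H_0 ≅ Z.
rank ∂_1 = 8, rank ∂_2 = 18 ⇒ b_1 = 27 − 8 − 18 = 1; ∂_2 has invariant factor(s) [2] giving torsion. So H_1 ≅ Z ⊕ Z/2Z.
rank ∂_2 = 18, rank ∂_3 = 0 ⇒ b_2 = 18 − 18 − 0 = 0. So H_2 ≅ 0.

b_0 = 1, b_1 = 1, b_2 = 0.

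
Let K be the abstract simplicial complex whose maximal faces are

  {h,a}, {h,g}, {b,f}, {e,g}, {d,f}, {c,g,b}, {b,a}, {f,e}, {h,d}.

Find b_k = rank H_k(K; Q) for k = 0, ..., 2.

We work with the vertex ordering a < b < c < d < e < f < g < h. The simplices of K, each written with vertices in increasing order, are:

  0-simplices (8): a, b, c, d, e, f, g, h
  1-simplices (11): ab, ah, bc, bf, bg, cg, df, dh, ef, eg, gh
  2-simplices (1): bcg

so the chain groups are C_0 ≅ Z^8, C_1 ≅ Z^11, C_2 ≅ Z^1.

Boundary ∂_1: C_1 → C_0 sends each edge [p,q] (with p < q) to q − p. For instance
  ∂eg = g − e.
As a 8×11 matrix over Z this has rank 7, with invariant factors (1,1,1,1,1,1,1).

∂_2: C_2 → C_1 acts by ∂[p,q,r] = [q,r] − [p,r] + [p,q]. For instance
  ∂bcg = cg − bg + bc.
This gives a 11×1 integer matrix of rank 1; reducing to Smith normal form yields diagonal entries (1).

Computing H_k = (kernel of ∂_k) / (image of ∂_{k+1}):

  H_0: rank C_0 − rank ∂_1 = 8 − 7 = 1, and the invariant factors of ∂_1 are all 1, so H_0 ≅ Z.
  H_1: rank ker ∂_1 − rank ∂_2 = (11 − 7) − 1 = 3, and the invariant factors of ∂_2 are all 1, so H_1 ≅ Z^3.
  H_2: rank ker ∂_2 − rank ∂_3 = (1 − 1) − 0 = 0, and there is no ∂_3, so H_2 ≅ 0.

As a check, the Euler characteristic is 8 − 11 + 1 = -2, which agrees with 1 − 3 + 0 = -2.

Hence the Betti numbers are b_0 = 1, b_1 = 3, b_2 = 0.

b_0 = 1, b_1 = 3, b_2 = 0.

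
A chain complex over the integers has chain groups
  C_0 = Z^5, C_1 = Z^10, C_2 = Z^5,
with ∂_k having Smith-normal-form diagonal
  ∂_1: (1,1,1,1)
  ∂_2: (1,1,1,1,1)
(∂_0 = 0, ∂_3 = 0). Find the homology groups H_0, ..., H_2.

H_0 = Z,  H_1 = Z,  H_2 = 0.

H_0: b_0 = 5 − 0 − 4 = 1; torsion from ∂_1 factors > 1: none. So H_0 = Z.
H_1: b_1 = 10 − 4 − 5 = 1; torsion from ∂_2 factors > 1: none. So H_1 = Z.
H_2: b_2 = 5 − 5 − 0 = 0; torsion from ∂_3 factors > 1: none. So H_2 = 0.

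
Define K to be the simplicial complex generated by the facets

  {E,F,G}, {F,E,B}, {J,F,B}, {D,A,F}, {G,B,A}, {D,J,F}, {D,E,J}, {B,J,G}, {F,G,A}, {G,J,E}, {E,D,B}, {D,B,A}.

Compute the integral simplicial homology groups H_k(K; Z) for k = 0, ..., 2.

Fix the vertex order A < B < D < E < F < G < J and write every simplex with vertices in increasing order. Then dim K = 2 and the simplices of K are:

  0-simplices (7): A, B, D, E, F, G, J
  1-simplices (18): AB, AD, AF, AG, BD, BE, BF, BG, BJ, DE, DF, DJ, EF, EG, EJ, FG, FJ, GJ
  2-simplices (12): ABD, ABG, ADF, AFG, BDE, BEF, BFJ, BGJ, DEJ, DFJ, EFG, EGJ

giving chain groups C_0 ≅ Z^7, C_1 ≅ Z^18, C_2 ≅ Z^12.

Boundary ∂_1: C_1 → C_0 maps an edge to its endpoints' difference, ∂[p,q] = q − p. For instance
  ∂BE = E − B.
This gives a 7×18 integer matrix of rank 6; reducing to Smith normal form yields diagonal entries (1,1,1,1,1,1).

Boundary ∂_2: C_2 → C_1 sends each 2-simplex [p,q,r] to [q,r] − [p,r] + [p,q]. For instance
  ∂DEJ = EJ − DJ + DE,
  ∂BDE = DE − BE + BD.
As a 18×12 matrix over Z this has rank 12, with invariant factors (1,1,1,1,1,1,1,1,1,1,1,2).

From H_k ≅ ker(∂_k) / im(∂_{k+1}) we obtain:

  H_0: rank C_0 − rank ∂_1 = 7 − 6 = 1, and the invariant factors of ∂_1 are all 1, so H_0 = Z.
  H_1: rank ker ∂_1 − rank ∂_2 = (18 − 6) − 12 = 0, and ∂_2 has invariant factor 2 > 1, so H_1 = Z/2Z.
  H_2: rank ker ∂_2 − rank ∂_3 = (12 − 12) − 0 = 0, and there is no ∂_3, so H_2 = 0.

H_0 = Z,  H_1 = Z/2Z,  H_2 = 0.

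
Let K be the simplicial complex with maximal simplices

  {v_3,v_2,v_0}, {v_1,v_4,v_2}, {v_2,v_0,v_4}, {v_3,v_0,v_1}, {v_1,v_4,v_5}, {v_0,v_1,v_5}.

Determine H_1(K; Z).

Take the total order v_0 < v_1 < v_2 < v_3 < v_4 < v_5 on the vertex set. Then K (dimension 2) consists of the simplices:

  0-simplices (6): [v_0], [v_1], [v_2], [v_3], [v_4], [v_5]
  1-simplices (12): [v_0,v_1], [v_0,v_2], [v_0,v_3], [v_0,v_4], [v_0,v_5], [v_1,v_2], [v_1,v_3], [v_1,v_4], [v_1,v_5], [v_2,v_3], [v_2,v_4], [v_4,v_5]
  2-simplices (6): [v_0,v_1,v_3], [v_0,v_1,v_5], [v_0,v_2,v_3], [v_0,v_2,v_4], [v_1,v_2,v_4], [v_1,v_4,v_5]

giving chain groups C_0 ≅ Z^6, C_1 ≅ Z^12, C_2 ≅ Z^6.

The boundary map ∂_1: C_1 → C_0 maps an edge to its endpoints' difference, ∂[p,q] = q − p. For instance
  ∂[v_1,v_4] = [v_4] − [v_1].
The resulting 6×12 matrix has rank 5, and its Smith normal form has invariant factors (1,1,1,1,1).

∂_2: C_2 → C_1 sends each 2-simplex [p,q,r] to [q,r] − [p,r] + [p,q]. For instance
  ∂[v_0,v_2,v_4] = [v_2,v_4] − [v_0,v_4] + [v_0,v_2],
  ∂[v_0,v_1,v_5] = [v_1,v_5] − [v_0,v_5] + [v_0,v_1].
This gives a 12×6 integer matrix of rank 6; reducing to Smith normal form yields diagonal entries (1,1,1,1,1,1).

Reading off H_k = ker ∂_k / im ∂_{k+1}:

  H_1: rank ker ∂_1 − rank ∂_2 = (12 − 5) − 6 = 1, and the invariant factors of ∂_2 are all 1, so H_1 = Z.

(K is a triangulation of the cylinder S^1 x I.)

H_1 = Z.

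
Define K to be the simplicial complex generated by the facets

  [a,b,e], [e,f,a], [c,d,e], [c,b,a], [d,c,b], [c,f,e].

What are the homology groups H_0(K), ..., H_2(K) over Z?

Take the total order a < b < c < d < e < f on the vertex set. Then K (dimension 2) consists of the simplices:

  0-simplices (6): a, b, c, d, e, f
  1-simplices (12): ab, ac, ae, af, bc, bd, be, cd, ce, cf, de, ef
  2-simplices (6): abc, abe, aef, bcd, cde, cef

so the chain groups are C_0 ≅ Z^6, C_1 ≅ Z^12, C_2 ≅ Z^6.

∂_1: C_1 → C_0 is given by ∂[p,q] = [q] − [p]. For instance
  ∂ae = e − a.
The resulting 6×12 matrix has rank 5, and its Smith normal form has invariant factors (1,1,1,1,1).

The boundary map ∂_2: C_2 → C_1 sends each 2-simplex [p,q,r] to [q,r] − [p,r] + [p,q]. For instance
  ∂aef = ef − af + ae,
  ∂abe = be − ae + ab.
As a 12×6 matrix over Z this has rank 6, with invariant factors (1,1,1,1,1,1).

Now H_k = ker ∂_k / im ∂_{k+1}, so:

  H_0: rank C_0 − rank ∂_1 = 6 − 5 = 1, and the invariant factors of ∂_1 are all 1, so H_0 ≅ Z.
  H_1: rank ker ∂_1 − rank ∂_2 = (12 − 5) − 6 = 1, and the invariant factors of ∂_2 are all 1, so H_1 ≅ Z.
  H_2: rank ker ∂_2 − rank ∂_3 = (6 − 6) − 0 = 0, and there is no ∂_3, so H_2 ≅ 0.

H_0 = Z,  H_1 = Z,  H_2 = 0.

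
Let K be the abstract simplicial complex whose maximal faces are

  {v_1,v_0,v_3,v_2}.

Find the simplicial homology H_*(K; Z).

H_0 = Z,  H_1 = 0,  H_2 = 0,  H_3 = 0.

Fix the vertex order v_0 < v_1 < v_2 < v_3 and write every simplex with vertices in increasing order. Then dim K = 3 and the simplices of K are:

  0-simplices (4): [v_0], [v_1], [v_2], [v_3]
  1-simplices (6): [v_0,v_1], [v_0,v_2], [v_0,v_3], [v_1,v_2], [v_1,v_3], [v_2,v_3]
  2-simplices (4): [v_0,v_1,v_2], [v_0,v_1,v_3], [v_0,v_2,v_3], [v_1,v_2,v_3]
  3-simplices (1): [v_0,v_1,v_2,v_3]

giving chain groups C_0 ≅ Z^4, C_1 ≅ Z^6, C_2 ≅ Z^4, C_3 ≅ Z^1.

Boundary ∂_1: C_1 → C_0 maps an edge to its endpoints' difference, ∂[p,q] = q − p.
The 4×6 boundary matrix has rank 3 and Smith normal form diag(1,1,1).

The boundary map ∂_2: C_2 → C_1 maps a triangle to the signed sum of its edges. For instance
  ∂[v_1,v_2,v_3] = [v_2,v_3] − [v_1,v_3] + [v_1,v_2],
  ∂[v_0,v_1,v_3] = [v_1,v_3] − [v_0,v_3] + [v_0,v_1].
As a 6×4 matrix over Z this has rank 3, with invariant factors (1,1,1).

∂_3: C_3 → C_2 sends each 3-simplex σ to the alternating sum Σ_i (−1)^i (σ with its i-th vertex removed). For instance
  ∂[v_0,v_1,v_2,v_3] = [v_1,v_2,v_3] − [v_0,v_2,v_3] + [v_0,v_1,v_3] − [v_0,v_1,v_2].
This gives a 4×1 integer matrix of rank 1; reducing to Smith normal form yields diagonal entries (1).

From H_k ≅ ker(∂_k) / im(∂_{k+1}) we obtain:

  H_0: rank C_0 − rank ∂_1 = 4 − 3 = 1, and the invariant factors of ∂_1 are all 1, so H_0 = Z.
  H_1: rank ker ∂_1 − rank ∂_2 = (6 − 3) − 3 = 0, and the invariant factors of ∂_2 are all 1, so H_1 = 0.
  H_2: rank ker ∂_2 − rank ∂_3 = (4 − 3) − 1 = 0, and the invariant factors of ∂_3 are all 1, so H_2 = 0.
  H_3: rank ker ∂_3 − rank ∂_4 = (1 − 1) − 0 = 0, and there is no ∂_4, so H_3 = 0.

As a check, the Euler characteristic is 4 − 6 + 4 − 1 = 1, which agrees with 1 − 0 + 0 − 0 = 1.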